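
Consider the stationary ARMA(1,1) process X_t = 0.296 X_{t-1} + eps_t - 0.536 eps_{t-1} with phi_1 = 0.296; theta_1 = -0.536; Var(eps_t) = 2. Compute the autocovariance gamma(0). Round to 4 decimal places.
\gamma(0) = 2.1263

Multiply the model equation by X_{t-k} and take expectations. With theta_0 = psi_0 = 1 and psi_j the MA(infinity) weights, this gives
  gamma(k) - sum_i phi_i gamma(k-i) = c_k,
  c_k = sigma^2 * sum_{j=k..q} theta_j psi_{j-k}   (c_k = 0 for k > q),
using gamma(-m) = gamma(m).
psi-weights needed (psi_j = theta_j + sum_i phi_i psi_{j-i}):
  psi_1 = theta_1 + phi_1 = -0.536 + (0.296) = -0.24
Right-hand sides:
  c_0 = sigma^2 (1 + theta_1 psi_1) = 2 * (1 + (-0.536)(-0.24)) = 2 * 1.12864 = 2.25728
  c_1 = sigma^2 theta_1 = 2 * (-0.536) = -1.072
  c_2 = 0
Equations for k = 0 and k = 1 (AR order 1):
  gamma(0) = phi_1 gamma(1) + c_0
  gamma(1) = phi_1 gamma(0) + c_1
Substituting the second into the first: gamma(0) (1 - phi_1^2) = c_0 + phi_1 c_1, so
  gamma(0) = (c_0 + phi_1 c_1) / (1 - phi_1^2) = (2.25728 + (0.296)(-1.072)) / (1 - (0.296)^2) = 1.939968 / 0.912384 = 2.126263.
Therefore gamma(0) = 2.1263 (to 4 decimal places).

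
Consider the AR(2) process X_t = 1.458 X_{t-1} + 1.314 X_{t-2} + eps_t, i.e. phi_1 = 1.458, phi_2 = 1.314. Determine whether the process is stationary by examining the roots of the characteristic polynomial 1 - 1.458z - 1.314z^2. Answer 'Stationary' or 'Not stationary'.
\text{Not stationary}

The AR(p) characteristic polynomial is P(z) = 1 - 1.458z - 1.314z^2.
Stationarity requires all roots to lie outside the unit circle, i.e. |z| > 1 for every root.
Set 1 + (-1.458) z + (-1.314) z^2 = 0, i.e. a z^2 + b z + c = 0 with a = -1.314, b = -1.458, c = 1.
Discriminant D = b^2 - 4ac = (-1.458)^2 - 4*(-1.314)*1 = 2.125764 - (-5.256) = 7.381764.
D >= 0, so the roots are real: z = (-b +/- sqrt(D)) / (2a) = (1.458 +/- 2.71694) / (-2.628).
  z_1 = (1.458 + 2.71694) / (-2.628) = -1.5886,   |z_1| = 1.5886.
  z_2 = (1.458 - 2.71694) / (-2.628) = 0.479,   |z_2| = 0.479.
Moduli of all roots: 1.5886, 0.4790.
All moduli strictly greater than 1? No.
Verdict: Not stationary.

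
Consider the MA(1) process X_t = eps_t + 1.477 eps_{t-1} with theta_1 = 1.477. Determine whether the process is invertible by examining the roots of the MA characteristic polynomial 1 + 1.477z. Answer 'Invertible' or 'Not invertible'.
\text{Not invertible}

The MA(q) characteristic polynomial is P(z) = 1 + 1.477z.
Invertibility requires all roots to lie outside the unit circle, i.e. |z| > 1 for every root.
This is linear in z: 1 + (1.477) z = 0  =>  z = -1/(1.477) = -0.677048,  |z| = 0.677048.
Moduli of all roots: 0.6770.
All moduli strictly greater than 1? No.
Verdict: Not invertible.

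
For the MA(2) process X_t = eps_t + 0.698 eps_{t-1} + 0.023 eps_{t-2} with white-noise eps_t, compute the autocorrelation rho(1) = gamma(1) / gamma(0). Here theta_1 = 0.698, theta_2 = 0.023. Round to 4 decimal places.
\rho(1) = 0.4800

For an MA(q) process with theta_0 = 1, the autocovariance is
  gamma(k) = sigma^2 * sum_{i=0..q-k} theta_i * theta_{i+k},
and rho(k) = gamma(k) / gamma(0). Sigma^2 cancels.
  numerator   = (1)*(0.698) + (0.698)*(0.023) = 0.714054.
  denominator = (1)^2 + (0.698)^2 + (0.023)^2 = 1.487733.
  rho(1) = 0.714054 / 1.487733 = 0.4800.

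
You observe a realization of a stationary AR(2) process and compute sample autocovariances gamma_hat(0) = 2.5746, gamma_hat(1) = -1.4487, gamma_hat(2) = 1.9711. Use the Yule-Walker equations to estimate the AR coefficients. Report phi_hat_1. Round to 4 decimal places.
\hat\phi_{1} = -0.1930

The Yule-Walker equations for an AR(p) process read, in matrix form,
  Gamma_p phi = r_p,   with   (Gamma_p)_{ij} = gamma(|i - j|),
                       (r_p)_i = gamma(i),   i,j = 1..p.
Substitute the sample gammas (Toeplitz matrix and right-hand side of size 2):
  Gamma_p = [[2.5746, -1.4487], [-1.4487, 2.5746]]
  r_p     = [-1.4487, 1.9711]
Written out:
  2.5746 phi_1 - 1.4487 phi_2 = -1.4487
  -1.4487 phi_1 + 2.5746 phi_2 = 1.9711
Solve by Cramer's rule:
  det = gamma(0)^2 - gamma(1)^2 = (2.5746)^2 - (-1.4487)^2 = 6.62856516 - 2.09873169 = 4.52983347
  phi_hat_1 = [gamma(1) gamma(0) - gamma(1) gamma(2)] / det = [(-1.4487)(2.5746) - (-1.4487)(1.9711)] / 4.52983347 = -0.87429045 / 4.52983347 = -0.193
  phi_hat_2 = [gamma(0) gamma(2) - gamma(1)^2] / det = [(2.5746)(1.9711) - (-1.4487)^2] / 4.52983347 = 2.97606237 / 4.52983347 = 0.657
So phi_hat = [-0.1930, 0.6570].
Therefore phi_hat_1 = -0.1930.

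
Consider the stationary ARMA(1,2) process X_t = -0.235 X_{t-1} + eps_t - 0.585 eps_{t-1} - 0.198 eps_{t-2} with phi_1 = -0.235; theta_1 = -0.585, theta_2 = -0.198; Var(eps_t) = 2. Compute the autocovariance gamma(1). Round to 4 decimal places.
\gamma(1) = -1.6313

Multiply the model equation by X_{t-k} and take expectations. With theta_0 = psi_0 = 1 and psi_j the MA(infinity) weights, this gives
  gamma(k) - sum_i phi_i gamma(k-i) = c_k,
  c_k = sigma^2 * sum_{j=k..q} theta_j psi_{j-k}   (c_k = 0 for k > q),
using gamma(-m) = gamma(m).
psi-weights needed (psi_j = theta_j + sum_i phi_i psi_{j-i}):
  psi_1 = theta_1 + phi_1 = -0.585 + (-0.235) = -0.82
  psi_2 = theta_2 + phi_1 psi_1 = -0.198 + (-0.235)(-0.82) = -0.0053
Right-hand sides:
  c_0 = sigma^2 (1 + theta_1 psi_1 + theta_2 psi_2) = 2 * (1 + (-0.585)(-0.82) + (-0.198)(-0.0053)) = 2 * 1.480749 = 2.961499
  c_1 = sigma^2 (theta_1 + theta_2 psi_1) = 2 * (-0.585 + (-0.198)(-0.82)) = -0.84528
  c_2 = sigma^2 theta_2 = 2 * (-0.198) = -0.396
Equations for k = 0 and k = 1 (AR order 1):
  gamma(0) = phi_1 gamma(1) + c_0
  gamma(1) = phi_1 gamma(0) + c_1
Substituting the second into the first: gamma(0) (1 - phi_1^2) = c_0 + phi_1 c_1, so
  gamma(0) = (c_0 + phi_1 c_1) / (1 - phi_1^2) = (2.961499 + (-0.235)(-0.84528)) / (1 - (-0.235)^2) = 3.16014 / 0.944775 = 3.344859.
  gamma(1) = phi_1 gamma(0) + c_1 = (-0.235)(3.344859) + (-0.84528) = -1.631322.
Therefore gamma(1) = -1.6313 (to 4 decimal places).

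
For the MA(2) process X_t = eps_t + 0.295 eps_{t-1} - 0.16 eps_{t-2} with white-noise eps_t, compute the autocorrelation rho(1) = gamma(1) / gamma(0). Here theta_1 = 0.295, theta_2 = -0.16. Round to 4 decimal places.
\rho(1) = 0.2227

For an MA(q) process with theta_0 = 1, the autocovariance is
  gamma(k) = sigma^2 * sum_{i=0..q-k} theta_i * theta_{i+k},
and rho(k) = gamma(k) / gamma(0). Sigma^2 cancels.
  numerator   = (1)*(0.295) + (0.295)*(-0.16) = 0.2478.
  denominator = (1)^2 + (0.295)^2 + (-0.16)^2 = 1.112625.
  rho(1) = 0.2478 / 1.112625 = 0.2227.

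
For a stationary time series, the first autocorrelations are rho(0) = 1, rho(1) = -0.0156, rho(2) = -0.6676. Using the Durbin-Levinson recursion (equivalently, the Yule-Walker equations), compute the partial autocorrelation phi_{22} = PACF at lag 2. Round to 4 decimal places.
\phi_{22} = -0.6680

The PACF at lag k is phi_{kk}, the last component of the solution
to the Yule-Walker system G_k phi = r_k where
  (G_k)_{ij} = rho(|i - j|), (r_k)_i = rho(i), i,j = 1..k.
Equivalently, Durbin-Levinson gives phi_{kk} iteratively:
  phi_{11} = rho(1)
  phi_{kk} = [rho(k) - sum_{j=1..k-1} phi_{k-1,j} rho(k-j)]
            / [1 - sum_{j=1..k-1} phi_{k-1,j} rho(j)],
  phi_{k,j} = phi_{k-1,j} - phi_{kk} phi_{k-1,k-j},  j = 1..k-1.
Step k = 1:
  phi_11 = rho(1) = -0.0156.
Step k = 2:
  phi_22 = [rho(2) - phi_11 rho(1)] / [1 - phi_11 rho(1)] = [-0.6676 - (-0.0156)(-0.0156)] / [1 - (-0.0156)(-0.0156)]
         = -0.66784336 / 0.99975664 = -0.668.
Therefore phi_{22} = -0.6680.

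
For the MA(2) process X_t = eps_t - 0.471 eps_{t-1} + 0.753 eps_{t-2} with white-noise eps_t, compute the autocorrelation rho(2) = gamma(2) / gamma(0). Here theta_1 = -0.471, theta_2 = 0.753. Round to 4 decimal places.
\rho(2) = 0.4209

For an MA(q) process with theta_0 = 1, the autocovariance is
  gamma(k) = sigma^2 * sum_{i=0..q-k} theta_i * theta_{i+k},
and rho(k) = gamma(k) / gamma(0). Sigma^2 cancels.
  numerator   = (1)*(0.753) = 0.753.
  denominator = (1)^2 + (-0.471)^2 + (0.753)^2 = 1.78885.
  rho(2) = 0.753 / 1.78885 = 0.4209.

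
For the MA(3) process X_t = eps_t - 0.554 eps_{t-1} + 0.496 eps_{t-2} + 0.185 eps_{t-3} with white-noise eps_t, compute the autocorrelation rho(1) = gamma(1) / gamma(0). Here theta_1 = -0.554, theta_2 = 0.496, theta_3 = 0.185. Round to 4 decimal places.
\rho(1) = -0.4644

For an MA(q) process with theta_0 = 1, the autocovariance is
  gamma(k) = sigma^2 * sum_{i=0..q-k} theta_i * theta_{i+k},
and rho(k) = gamma(k) / gamma(0). Sigma^2 cancels.
  numerator   = (1)*(-0.554) + (-0.554)*(0.496) + (0.496)*(0.185) = -0.737024.
  denominator = (1)^2 + (-0.554)^2 + (0.496)^2 + (0.185)^2 = 1.587157.
  rho(1) = -0.737024 / 1.587157 = -0.4644.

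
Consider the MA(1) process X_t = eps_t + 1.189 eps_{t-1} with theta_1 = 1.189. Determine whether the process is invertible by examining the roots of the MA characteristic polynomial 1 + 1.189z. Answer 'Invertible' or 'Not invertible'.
\text{Not invertible}

The MA(q) characteristic polynomial is P(z) = 1 + 1.189z.
Invertibility requires all roots to lie outside the unit circle, i.e. |z| > 1 for every root.
This is linear in z: 1 + (1.189) z = 0  =>  z = -1/(1.189) = -0.841043,  |z| = 0.841043.
Moduli of all roots: 0.8410.
All moduli strictly greater than 1? No.
Verdict: Not invertible.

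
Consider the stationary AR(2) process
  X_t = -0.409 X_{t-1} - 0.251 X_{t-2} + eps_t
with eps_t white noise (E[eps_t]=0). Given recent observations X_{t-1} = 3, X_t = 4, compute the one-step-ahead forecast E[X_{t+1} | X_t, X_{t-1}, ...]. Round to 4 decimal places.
E[X_{t+1} \mid \mathcal F_t] = -2.3890

For an AR(p) model X_t = c + sum_i phi_i X_{t-i} + eps_t, the
one-step-ahead conditional mean is
  E[X_{t+1} | X_t, ...] = c + sum_i phi_i X_{t+1-i}.
Substitute known values:
  E[X_{t+1} | ...] = (-0.409) * (4) + (-0.251) * (3)
                   = -2.3890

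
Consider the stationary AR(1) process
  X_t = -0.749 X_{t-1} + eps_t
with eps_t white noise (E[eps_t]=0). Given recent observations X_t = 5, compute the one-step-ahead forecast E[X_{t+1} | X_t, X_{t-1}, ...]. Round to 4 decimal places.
E[X_{t+1} \mid \mathcal F_t] = -3.7450

For an AR(p) model X_t = c + sum_i phi_i X_{t-i} + eps_t, the
one-step-ahead conditional mean is
  E[X_{t+1} | X_t, ...] = c + sum_i phi_i X_{t+1-i}.
Substitute known values:
  E[X_{t+1} | ...] = (-0.749) * (5)
                   = -3.7450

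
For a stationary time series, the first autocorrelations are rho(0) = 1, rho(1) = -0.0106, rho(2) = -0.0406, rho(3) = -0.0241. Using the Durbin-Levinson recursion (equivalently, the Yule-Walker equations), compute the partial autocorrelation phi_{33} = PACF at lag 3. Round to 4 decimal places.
\phi_{33} = -0.0250

The PACF at lag k is phi_{kk}, the last component of the solution
to the Yule-Walker system G_k phi = r_k where
  (G_k)_{ij} = rho(|i - j|), (r_k)_i = rho(i), i,j = 1..k.
Equivalently, Durbin-Levinson gives phi_{kk} iteratively:
  phi_{11} = rho(1)
  phi_{kk} = [rho(k) - sum_{j=1..k-1} phi_{k-1,j} rho(k-j)]
            / [1 - sum_{j=1..k-1} phi_{k-1,j} rho(j)],
  phi_{k,j} = phi_{k-1,j} - phi_{kk} phi_{k-1,k-j},  j = 1..k-1.
Step k = 1:
  phi_11 = rho(1) = -0.0106.
Step k = 2:
  phi_22 = [rho(2) - phi_11 rho(1)] / [1 - phi_11 rho(1)] = [-0.0406 - (-0.0106)(-0.0106)] / [1 - (-0.0106)(-0.0106)]
         = -0.04071236 / 0.99988764 = -0.040717.
  Update: phi_21 = phi_11 - phi_22 phi_11 = -0.0106 - (-0.040717)(-0.0106) = -0.011032.
Step k = 3:
  phi_33 = [rho(3) - phi_21 rho(2) - phi_22 rho(1)] / [1 - phi_21 rho(1) - phi_22 rho(2)]
    numerator   = -0.0241 - (-0.011032)(-0.0406) - (-0.040717)(-0.0106) = -0.02497948
    denominator = 1 - (-0.011032)(-0.0106) - (-0.040717)(-0.0406) = 0.99822996
  phi_33 = -0.02497948 / 0.99822996 = -0.025.
Therefore phi_{33} = -0.0250.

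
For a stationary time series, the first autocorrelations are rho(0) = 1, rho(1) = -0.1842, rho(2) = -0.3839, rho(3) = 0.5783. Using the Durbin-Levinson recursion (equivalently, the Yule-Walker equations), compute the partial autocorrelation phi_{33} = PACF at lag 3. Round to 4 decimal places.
\phi_{33} = 0.5059

The PACF at lag k is phi_{kk}, the last component of the solution
to the Yule-Walker system G_k phi = r_k where
  (G_k)_{ij} = rho(|i - j|), (r_k)_i = rho(i), i,j = 1..k.
Equivalently, Durbin-Levinson gives phi_{kk} iteratively:
  phi_{11} = rho(1)
  phi_{kk} = [rho(k) - sum_{j=1..k-1} phi_{k-1,j} rho(k-j)]
            / [1 - sum_{j=1..k-1} phi_{k-1,j} rho(j)],
  phi_{k,j} = phi_{k-1,j} - phi_{kk} phi_{k-1,k-j},  j = 1..k-1.
Step k = 1:
  phi_11 = rho(1) = -0.1842.
Step k = 2:
  phi_22 = [rho(2) - phi_11 rho(1)] / [1 - phi_11 rho(1)] = [-0.3839 - (-0.1842)(-0.1842)] / [1 - (-0.1842)(-0.1842)]
         = -0.41782964 / 0.96607036 = -0.432504.
  Update: phi_21 = phi_11 - phi_22 phi_11 = -0.1842 - (-0.432504)(-0.1842) = -0.263867.
Step k = 3:
  phi_33 = [rho(3) - phi_21 rho(2) - phi_22 rho(1)] / [1 - phi_21 rho(1) - phi_22 rho(2)]
    numerator   = 0.5783 - (-0.263867)(-0.3839) - (-0.432504)(-0.1842) = 0.39733404
    denominator = 1 - (-0.263867)(-0.1842) - (-0.432504)(-0.3839) = 0.78535722
  phi_33 = 0.39733404 / 0.78535722 = 0.5059.
Therefore phi_{33} = 0.5059.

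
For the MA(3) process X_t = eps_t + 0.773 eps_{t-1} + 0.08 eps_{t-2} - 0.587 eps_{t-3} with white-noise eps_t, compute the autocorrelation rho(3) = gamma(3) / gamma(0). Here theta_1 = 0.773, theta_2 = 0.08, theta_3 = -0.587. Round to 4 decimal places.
\rho(3) = -0.3013

For an MA(q) process with theta_0 = 1, the autocovariance is
  gamma(k) = sigma^2 * sum_{i=0..q-k} theta_i * theta_{i+k},
and rho(k) = gamma(k) / gamma(0). Sigma^2 cancels.
  numerator   = (1)*(-0.587) = -0.587.
  denominator = (1)^2 + (0.773)^2 + (0.08)^2 + (-0.587)^2 = 1.948498.
  rho(3) = -0.587 / 1.948498 = -0.3013.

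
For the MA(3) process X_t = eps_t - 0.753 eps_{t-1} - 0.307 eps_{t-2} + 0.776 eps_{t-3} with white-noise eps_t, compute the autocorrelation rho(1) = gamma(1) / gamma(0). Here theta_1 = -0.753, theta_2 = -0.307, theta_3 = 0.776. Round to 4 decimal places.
\rho(1) = -0.3358

For an MA(q) process with theta_0 = 1, the autocovariance is
  gamma(k) = sigma^2 * sum_{i=0..q-k} theta_i * theta_{i+k},
and rho(k) = gamma(k) / gamma(0). Sigma^2 cancels.
  numerator   = (1)*(-0.753) + (-0.753)*(-0.307) + (-0.307)*(0.776) = -0.760061.
  denominator = (1)^2 + (-0.753)^2 + (-0.307)^2 + (0.776)^2 = 2.263434.
  rho(1) = -0.760061 / 2.263434 = -0.3358.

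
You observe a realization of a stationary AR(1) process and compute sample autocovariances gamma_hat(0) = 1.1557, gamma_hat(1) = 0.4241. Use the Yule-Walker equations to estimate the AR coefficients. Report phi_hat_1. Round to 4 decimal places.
\hat\phi_{1} = 0.3670

The Yule-Walker equations for an AR(p) process read, in matrix form,
  Gamma_p phi = r_p,   with   (Gamma_p)_{ij} = gamma(|i - j|),
                       (r_p)_i = gamma(i),   i,j = 1..p.
Substitute the sample gammas (Toeplitz matrix and right-hand side of size 1):
  Gamma_p = [[1.1557]]
  r_p     = [0.4241]
With p = 1 this is the single equation gamma(0) phi_1 = gamma(1):
  phi_hat_1 = gamma(1) / gamma(0) = 0.4241 / 1.1557 = 0.3670.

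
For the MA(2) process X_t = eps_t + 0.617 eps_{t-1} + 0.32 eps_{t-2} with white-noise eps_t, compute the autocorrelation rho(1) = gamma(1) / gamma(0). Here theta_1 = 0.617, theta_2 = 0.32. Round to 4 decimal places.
\rho(1) = 0.5492

For an MA(q) process with theta_0 = 1, the autocovariance is
  gamma(k) = sigma^2 * sum_{i=0..q-k} theta_i * theta_{i+k},
and rho(k) = gamma(k) / gamma(0). Sigma^2 cancels.
  numerator   = (1)*(0.617) + (0.617)*(0.32) = 0.81444.
  denominator = (1)^2 + (0.617)^2 + (0.32)^2 = 1.483089.
  rho(1) = 0.81444 / 1.483089 = 0.5492.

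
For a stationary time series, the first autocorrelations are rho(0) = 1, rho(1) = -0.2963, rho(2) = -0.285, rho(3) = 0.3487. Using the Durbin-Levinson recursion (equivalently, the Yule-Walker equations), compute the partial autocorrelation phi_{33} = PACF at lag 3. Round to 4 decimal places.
\phi_{33} = 0.1430

The PACF at lag k is phi_{kk}, the last component of the solution
to the Yule-Walker system G_k phi = r_k where
  (G_k)_{ij} = rho(|i - j|), (r_k)_i = rho(i), i,j = 1..k.
Equivalently, Durbin-Levinson gives phi_{kk} iteratively:
  phi_{11} = rho(1)
  phi_{kk} = [rho(k) - sum_{j=1..k-1} phi_{k-1,j} rho(k-j)]
            / [1 - sum_{j=1..k-1} phi_{k-1,j} rho(j)],
  phi_{k,j} = phi_{k-1,j} - phi_{kk} phi_{k-1,k-j},  j = 1..k-1.
Step k = 1:
  phi_11 = rho(1) = -0.2963.
Step k = 2:
  phi_22 = [rho(2) - phi_11 rho(1)] / [1 - phi_11 rho(1)] = [-0.285 - (-0.2963)(-0.2963)] / [1 - (-0.2963)(-0.2963)]
         = -0.37279369 / 0.91220631 = -0.408673.
  Update: phi_21 = phi_11 - phi_22 phi_11 = -0.2963 - (-0.408673)(-0.2963) = -0.41739.
Step k = 3:
  phi_33 = [rho(3) - phi_21 rho(2) - phi_22 rho(1)] / [1 - phi_21 rho(1) - phi_22 rho(2)]
    numerator   = 0.3487 - (-0.41739)(-0.285) - (-0.408673)(-0.2963) = 0.10865426
    denominator = 1 - (-0.41739)(-0.2963) - (-0.408673)(-0.285) = 0.75985576
  phi_33 = 0.10865426 / 0.75985576 = 0.143.
Therefore phi_{33} = 0.1430.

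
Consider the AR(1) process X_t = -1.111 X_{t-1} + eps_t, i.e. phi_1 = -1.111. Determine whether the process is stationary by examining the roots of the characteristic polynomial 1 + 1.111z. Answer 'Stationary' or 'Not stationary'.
\text{Not stationary}

The AR(p) characteristic polynomial is P(z) = 1 + 1.111z.
Stationarity requires all roots to lie outside the unit circle, i.e. |z| > 1 for every root.
This is linear in z: 1 + (1.111) z = 0  =>  z = -1/(1.111) = -0.90009,  |z| = 0.90009.
Moduli of all roots: 0.9001.
All moduli strictly greater than 1? No.
Verdict: Not stationary.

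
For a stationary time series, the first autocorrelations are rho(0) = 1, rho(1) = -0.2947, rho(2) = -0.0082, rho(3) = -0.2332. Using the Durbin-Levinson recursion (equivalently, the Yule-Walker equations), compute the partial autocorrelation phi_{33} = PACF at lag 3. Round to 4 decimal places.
\phi_{33} = -0.2951

The PACF at lag k is phi_{kk}, the last component of the solution
to the Yule-Walker system G_k phi = r_k where
  (G_k)_{ij} = rho(|i - j|), (r_k)_i = rho(i), i,j = 1..k.
Equivalently, Durbin-Levinson gives phi_{kk} iteratively:
  phi_{11} = rho(1)
  phi_{kk} = [rho(k) - sum_{j=1..k-1} phi_{k-1,j} rho(k-j)]
            / [1 - sum_{j=1..k-1} phi_{k-1,j} rho(j)],
  phi_{k,j} = phi_{k-1,j} - phi_{kk} phi_{k-1,k-j},  j = 1..k-1.
Step k = 1:
  phi_11 = rho(1) = -0.2947.
Step k = 2:
  phi_22 = [rho(2) - phi_11 rho(1)] / [1 - phi_11 rho(1)] = [-0.0082 - (-0.2947)(-0.2947)] / [1 - (-0.2947)(-0.2947)]
         = -0.09504809 / 0.91315191 = -0.104088.
  Update: phi_21 = phi_11 - phi_22 phi_11 = -0.2947 - (-0.104088)(-0.2947) = -0.325375.
Step k = 3:
  phi_33 = [rho(3) - phi_21 rho(2) - phi_22 rho(1)] / [1 - phi_21 rho(1) - phi_22 rho(2)]
    numerator   = -0.2332 - (-0.325375)(-0.0082) - (-0.104088)(-0.2947) = -0.26654278
    denominator = 1 - (-0.325375)(-0.2947) - (-0.104088)(-0.0082) = 0.90325855
  phi_33 = -0.26654278 / 0.90325855 = -0.2951.
Therefore phi_{33} = -0.2951.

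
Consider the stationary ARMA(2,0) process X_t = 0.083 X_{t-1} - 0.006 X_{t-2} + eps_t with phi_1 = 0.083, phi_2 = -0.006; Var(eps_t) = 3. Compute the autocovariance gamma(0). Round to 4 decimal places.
\gamma(0) = 3.0207

Multiply the model equation by X_{t-k} and take expectations. With theta_0 = psi_0 = 1 and psi_j the MA(infinity) weights, this gives
  gamma(k) - sum_i phi_i gamma(k-i) = c_k,
  c_k = sigma^2 * sum_{j=k..q} theta_j psi_{j-k}   (c_k = 0 for k > q),
using gamma(-m) = gamma(m).
Pure AR (q = 0): c_0 = sigma^2 = 3, c_k = 0 for k >= 1.
Equations for k = 0, 1, 2 (AR order 2, c_2 = 0):
  (E0) gamma(0) = phi_1 gamma(1) + phi_2 gamma(2) + c_0
  (E1) gamma(1) = phi_1 gamma(0) + phi_2 gamma(1) + c_1
  (E2) gamma(2) = phi_1 gamma(1) + phi_2 gamma(0)
From (E1): gamma(1) = A gamma(0) + B with
  A = phi_1 / (1 - phi_2) = 0.083 / 1.006 = 0.082505,   B = c_1 / (1 - phi_2) = 0 / 1.006 = 0.
Insert (E2) into (E0): gamma(0) (1 - phi_2^2) = phi_1 (1 + phi_2) gamma(1) + c_0.
  phi_1 (1 + phi_2) = (0.083)(0.994) = 0.082502,   1 - phi_2^2 = 0.999964.
Replace gamma(1) by A gamma(0) + B and collect gamma(0):
  gamma(0) [0.999964 - (0.082502)(0.082505)] = c_0 = 3
  gamma(0) * 0.993157 = 3
  gamma(0) = 3 / 0.993157 = 3.02067.
Therefore gamma(0) = 3.0207 (to 4 decimal places).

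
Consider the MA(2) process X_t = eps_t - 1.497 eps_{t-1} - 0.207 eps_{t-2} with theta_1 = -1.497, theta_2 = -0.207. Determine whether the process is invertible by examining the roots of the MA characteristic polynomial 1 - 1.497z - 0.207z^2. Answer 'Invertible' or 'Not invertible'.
\text{Not invertible}

The MA(q) characteristic polynomial is P(z) = 1 - 1.497z - 0.207z^2.
Invertibility requires all roots to lie outside the unit circle, i.e. |z| > 1 for every root.
Set 1 + (-1.497) z + (-0.207) z^2 = 0, i.e. a z^2 + b z + c = 0 with a = -0.207, b = -1.497, c = 1.
Discriminant D = b^2 - 4ac = (-1.497)^2 - 4*(-0.207)*1 = 2.241009 - (-0.828) = 3.069009.
D >= 0, so the roots are real: z = (-b +/- sqrt(D)) / (2a) = (1.497 +/- 1.751859) / (-0.414).
  z_1 = (1.497 + 1.751859) / (-0.414) = -7.8475,   |z_1| = 7.8475.
  z_2 = (1.497 - 1.751859) / (-0.414) = 0.6156,   |z_2| = 0.6156.
Moduli of all roots: 7.8475, 0.6156.
All moduli strictly greater than 1? No.
Verdict: Not invertible.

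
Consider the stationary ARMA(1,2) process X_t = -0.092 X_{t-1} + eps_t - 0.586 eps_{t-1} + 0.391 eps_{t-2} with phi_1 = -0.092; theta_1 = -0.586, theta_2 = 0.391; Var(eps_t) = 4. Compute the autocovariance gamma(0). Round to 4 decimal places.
\gamma(0) = 6.6680

Multiply the model equation by X_{t-k} and take expectations. With theta_0 = psi_0 = 1 and psi_j the MA(infinity) weights, this gives
  gamma(k) - sum_i phi_i gamma(k-i) = c_k,
  c_k = sigma^2 * sum_{j=k..q} theta_j psi_{j-k}   (c_k = 0 for k > q),
using gamma(-m) = gamma(m).
psi-weights needed (psi_j = theta_j + sum_i phi_i psi_{j-i}):
  psi_1 = theta_1 + phi_1 = -0.586 + (-0.092) = -0.678
  psi_2 = theta_2 + phi_1 psi_1 = 0.391 + (-0.092)(-0.678) = 0.453376
Right-hand sides:
  c_0 = sigma^2 (1 + theta_1 psi_1 + theta_2 psi_2) = 4 * (1 + (-0.586)(-0.678) + (0.391)(0.453376)) = 4 * 1.574578 = 6.298312
  c_1 = sigma^2 (theta_1 + theta_2 psi_1) = 4 * (-0.586 + (0.391)(-0.678)) = -3.404392
  c_2 = sigma^2 theta_2 = 4 * (0.391) = 1.564
Equations for k = 0 and k = 1 (AR order 1):
  gamma(0) = phi_1 gamma(1) + c_0
  gamma(1) = phi_1 gamma(0) + c_1
Substituting the second into the first: gamma(0) (1 - phi_1^2) = c_0 + phi_1 c_1, so
  gamma(0) = (c_0 + phi_1 c_1) / (1 - phi_1^2) = (6.298312 + (-0.092)(-3.404392)) / (1 - (-0.092)^2) = 6.611516 / 0.991536 = 6.667954.
Therefore gamma(0) = 6.6680 (to 4 decimal places).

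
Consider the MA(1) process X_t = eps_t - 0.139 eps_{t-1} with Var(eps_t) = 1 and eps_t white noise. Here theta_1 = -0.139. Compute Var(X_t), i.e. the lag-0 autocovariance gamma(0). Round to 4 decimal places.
\gamma(0) = 1.0193

For an MA(q) process X_t = eps_t + sum_i theta_i eps_{t-i} with
Var(eps_t) = sigma^2, the variance is
  gamma(0) = sigma^2 * (1 + sum_i theta_i^2).
  sum_i theta_i^2 = (-0.139)^2 = 0.019321.
  gamma(0) = 1 * (1 + 0.019321) = 1 * 1.019321 = 1.019321, which rounds to 1.0193.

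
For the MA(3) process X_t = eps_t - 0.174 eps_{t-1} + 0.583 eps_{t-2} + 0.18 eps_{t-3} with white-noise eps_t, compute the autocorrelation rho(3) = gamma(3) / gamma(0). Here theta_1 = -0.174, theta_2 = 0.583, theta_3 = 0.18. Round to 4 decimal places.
\rho(3) = 0.1283

For an MA(q) process with theta_0 = 1, the autocovariance is
  gamma(k) = sigma^2 * sum_{i=0..q-k} theta_i * theta_{i+k},
and rho(k) = gamma(k) / gamma(0). Sigma^2 cancels.
  numerator   = (1)*(0.18) = 0.18.
  denominator = (1)^2 + (-0.174)^2 + (0.583)^2 + (0.18)^2 = 1.402565.
  rho(3) = 0.18 / 1.402565 = 0.1283.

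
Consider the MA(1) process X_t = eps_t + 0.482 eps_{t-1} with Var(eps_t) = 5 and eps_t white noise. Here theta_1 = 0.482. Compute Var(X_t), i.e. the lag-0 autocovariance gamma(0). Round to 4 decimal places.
\gamma(0) = 6.1616

For an MA(q) process X_t = eps_t + sum_i theta_i eps_{t-i} with
Var(eps_t) = sigma^2, the variance is
  gamma(0) = sigma^2 * (1 + sum_i theta_i^2).
  sum_i theta_i^2 = (0.482)^2 = 0.232324.
  gamma(0) = 5 * (1 + 0.232324) = 5 * 1.232324 = 6.16162, which rounds to 6.1616.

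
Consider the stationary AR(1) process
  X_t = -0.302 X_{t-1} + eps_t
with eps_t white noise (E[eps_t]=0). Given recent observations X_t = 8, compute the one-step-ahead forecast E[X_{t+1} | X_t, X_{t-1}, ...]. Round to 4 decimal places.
E[X_{t+1} \mid \mathcal F_t] = -2.4160

For an AR(p) model X_t = c + sum_i phi_i X_{t-i} + eps_t, the
one-step-ahead conditional mean is
  E[X_{t+1} | X_t, ...] = c + sum_i phi_i X_{t+1-i}.
Substitute known values:
  E[X_{t+1} | ...] = (-0.302) * (8)
                   = -2.4160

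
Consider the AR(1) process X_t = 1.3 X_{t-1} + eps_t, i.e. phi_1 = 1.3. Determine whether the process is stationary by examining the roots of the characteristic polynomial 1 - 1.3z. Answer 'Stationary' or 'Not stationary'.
\text{Not stationary}

The AR(p) characteristic polynomial is P(z) = 1 - 1.3z.
Stationarity requires all roots to lie outside the unit circle, i.e. |z| > 1 for every root.
This is linear in z: 1 + (-1.3) z = 0  =>  z = -1/(-1.3) = 0.769231,  |z| = 0.769231.
Moduli of all roots: 0.7692.
All moduli strictly greater than 1? No.
Verdict: Not stationary.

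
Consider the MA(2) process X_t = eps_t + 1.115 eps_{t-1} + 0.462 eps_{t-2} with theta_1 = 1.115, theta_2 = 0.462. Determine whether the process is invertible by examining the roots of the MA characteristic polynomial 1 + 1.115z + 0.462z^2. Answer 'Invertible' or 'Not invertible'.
\text{Invertible}

The MA(q) characteristic polynomial is P(z) = 1 + 1.115z + 0.462z^2.
Invertibility requires all roots to lie outside the unit circle, i.e. |z| > 1 for every root.
Set 1 + (1.115) z + (0.462) z^2 = 0, i.e. a z^2 + b z + c = 0 with a = 0.462, b = 1.115, c = 1.
Discriminant D = b^2 - 4ac = (1.115)^2 - 4*(0.462)*1 = 1.243225 - (1.848) = -0.604775.
D < 0, so the roots are the complex-conjugate pair z = (-b +/- i sqrt(-D)) / (2a) = -1.2067 +/- 0.8416i.
For a conjugate pair |z|^2 = z * conj(z) = (product of roots) = c/a = 1/(0.462) = 2.164502, so |z| = sqrt(2.164502) = 1.4712 for both roots.
Moduli of all roots: 1.4712, 1.4712.
All moduli strictly greater than 1? Yes.
Verdict: Invertible.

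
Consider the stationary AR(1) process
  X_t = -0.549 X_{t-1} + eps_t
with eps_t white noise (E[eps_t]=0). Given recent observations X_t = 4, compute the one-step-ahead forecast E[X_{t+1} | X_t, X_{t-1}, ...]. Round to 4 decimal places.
E[X_{t+1} \mid \mathcal F_t] = -2.1960

For an AR(p) model X_t = c + sum_i phi_i X_{t-i} + eps_t, the
one-step-ahead conditional mean is
  E[X_{t+1} | X_t, ...] = c + sum_i phi_i X_{t+1-i}.
Substitute known values:
  E[X_{t+1} | ...] = (-0.549) * (4)
                   = -2.1960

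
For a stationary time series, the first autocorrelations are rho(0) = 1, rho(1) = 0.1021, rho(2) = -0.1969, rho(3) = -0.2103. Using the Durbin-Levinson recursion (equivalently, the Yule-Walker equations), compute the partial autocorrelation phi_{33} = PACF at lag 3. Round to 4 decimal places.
\phi_{33} = -0.1740

The PACF at lag k is phi_{kk}, the last component of the solution
to the Yule-Walker system G_k phi = r_k where
  (G_k)_{ij} = rho(|i - j|), (r_k)_i = rho(i), i,j = 1..k.
Equivalently, Durbin-Levinson gives phi_{kk} iteratively:
  phi_{11} = rho(1)
  phi_{kk} = [rho(k) - sum_{j=1..k-1} phi_{k-1,j} rho(k-j)]
            / [1 - sum_{j=1..k-1} phi_{k-1,j} rho(j)],
  phi_{k,j} = phi_{k-1,j} - phi_{kk} phi_{k-1,k-j},  j = 1..k-1.
Step k = 1:
  phi_11 = rho(1) = 0.1021.
Step k = 2:
  phi_22 = [rho(2) - phi_11 rho(1)] / [1 - phi_11 rho(1)] = [-0.1969 - (0.1021)(0.1021)] / [1 - (0.1021)(0.1021)]
         = -0.20732441 / 0.98957559 = -0.209508.
  Update: phi_21 = phi_11 - phi_22 phi_11 = 0.1021 - (-0.209508)(0.1021) = 0.123491.
Step k = 3:
  phi_33 = [rho(3) - phi_21 rho(2) - phi_22 rho(1)] / [1 - phi_21 rho(1) - phi_22 rho(2)]
    numerator   = -0.2103 - (0.123491)(-0.1969) - (-0.209508)(0.1021) = -0.16459385
    denominator = 1 - (0.123491)(0.1021) - (-0.209508)(-0.1969) = 0.94613938
  phi_33 = -0.16459385 / 0.94613938 = -0.174.
Therefore phi_{33} = -0.1740.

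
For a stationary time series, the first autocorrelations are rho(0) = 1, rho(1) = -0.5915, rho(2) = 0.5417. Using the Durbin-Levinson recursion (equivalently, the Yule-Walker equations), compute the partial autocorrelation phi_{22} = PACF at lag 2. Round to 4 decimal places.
\phi_{22} = 0.2951

The PACF at lag k is phi_{kk}, the last component of the solution
to the Yule-Walker system G_k phi = r_k where
  (G_k)_{ij} = rho(|i - j|), (r_k)_i = rho(i), i,j = 1..k.
Equivalently, Durbin-Levinson gives phi_{kk} iteratively:
  phi_{11} = rho(1)
  phi_{kk} = [rho(k) - sum_{j=1..k-1} phi_{k-1,j} rho(k-j)]
            / [1 - sum_{j=1..k-1} phi_{k-1,j} rho(j)],
  phi_{k,j} = phi_{k-1,j} - phi_{kk} phi_{k-1,k-j},  j = 1..k-1.
Step k = 1:
  phi_11 = rho(1) = -0.5915.
Step k = 2:
  phi_22 = [rho(2) - phi_11 rho(1)] / [1 - phi_11 rho(1)] = [0.5417 - (-0.5915)(-0.5915)] / [1 - (-0.5915)(-0.5915)]
         = 0.19182775 / 0.65012775 = 0.2951.
Therefore phi_{22} = 0.2951.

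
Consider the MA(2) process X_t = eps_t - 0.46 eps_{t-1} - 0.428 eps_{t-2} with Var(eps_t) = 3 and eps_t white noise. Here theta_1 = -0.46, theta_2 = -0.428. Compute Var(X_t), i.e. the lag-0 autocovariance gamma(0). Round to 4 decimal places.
\gamma(0) = 4.1844

For an MA(q) process X_t = eps_t + sum_i theta_i eps_{t-i} with
Var(eps_t) = sigma^2, the variance is
  gamma(0) = sigma^2 * (1 + sum_i theta_i^2).
  sum_i theta_i^2 = (-0.46)^2 + (-0.428)^2 = 0.2116 + 0.183184 = 0.394784.
  gamma(0) = 3 * (1 + 0.394784) = 3 * 1.394784 = 4.184352, which rounds to 4.1844.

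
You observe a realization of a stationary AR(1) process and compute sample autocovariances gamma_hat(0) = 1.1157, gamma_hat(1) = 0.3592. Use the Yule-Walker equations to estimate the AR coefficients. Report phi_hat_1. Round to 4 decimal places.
\hat\phi_{1} = 0.3220

The Yule-Walker equations for an AR(p) process read, in matrix form,
  Gamma_p phi = r_p,   with   (Gamma_p)_{ij} = gamma(|i - j|),
                       (r_p)_i = gamma(i),   i,j = 1..p.
Substitute the sample gammas (Toeplitz matrix and right-hand side of size 1):
  Gamma_p = [[1.1157]]
  r_p     = [0.3592]
With p = 1 this is the single equation gamma(0) phi_1 = gamma(1):
  phi_hat_1 = gamma(1) / gamma(0) = 0.3592 / 1.1157 = 0.3220.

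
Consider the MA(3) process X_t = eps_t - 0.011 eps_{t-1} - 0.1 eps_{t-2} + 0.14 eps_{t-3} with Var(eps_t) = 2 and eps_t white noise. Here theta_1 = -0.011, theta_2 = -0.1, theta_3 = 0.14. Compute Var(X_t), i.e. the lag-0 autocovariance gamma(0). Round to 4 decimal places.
\gamma(0) = 2.0594

For an MA(q) process X_t = eps_t + sum_i theta_i eps_{t-i} with
Var(eps_t) = sigma^2, the variance is
  gamma(0) = sigma^2 * (1 + sum_i theta_i^2).
  sum_i theta_i^2 = (-0.011)^2 + (-0.1)^2 + (0.14)^2 = 0.000121 + 0.01 + 0.0196 = 0.029721.
  gamma(0) = 2 * (1 + 0.029721) = 2 * 1.029721 = 2.059442, which rounds to 2.0594.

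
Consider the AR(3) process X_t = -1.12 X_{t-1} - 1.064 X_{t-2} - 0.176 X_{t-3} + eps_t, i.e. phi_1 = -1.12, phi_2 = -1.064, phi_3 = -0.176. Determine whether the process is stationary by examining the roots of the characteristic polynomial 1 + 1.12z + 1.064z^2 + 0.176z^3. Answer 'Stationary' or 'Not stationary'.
\text{Stationary}

The AR(p) characteristic polynomial is P(z) = 1 + 1.12z + 1.064z^2 + 0.176z^3.
Stationarity requires all roots to lie outside the unit circle, i.e. |z| > 1 for every root.
Degree 3: look for a simple real root z0 first, then factor out (1 - z/z0) and solve the remaining quadratic.
Testing z0 = -5: P(-5) = 1 + (1.12)(-5) + (1.064)(-5)^2 + (0.176)(-5)^3
  = 1 + (-5.6) + (26.6) + (-22) = 0.  So z_0 = -5 is a root, |z_0| = 5.
Divide out the factor (1 + 0.2 z) = (1 - z/z0) (since 1/z0 = -0.2):
  P(z) = (1 + 0.2 z)(1 + (0.92) z + (0.88) z^2)
  [check: z-coef 0.92 - (-0.2) = 1.12; z^2-coef 0.88 - (-0.2)(0.92) = 1.064; z^3-coef -(-0.2)(0.88) = 0.176.]
Remaining roots from the quadratic factor 1 + (0.92) z + (0.88) z^2:
  Set 1 + (0.92) z + (0.88) z^2 = 0, i.e. a z^2 + b z + c = 0 with a = 0.88, b = 0.92, c = 1.
  Discriminant D = b^2 - 4ac = (0.92)^2 - 4*(0.88)*1 = 0.8464 - (3.52) = -2.6736.
  D < 0, so the roots are the complex-conjugate pair z = (-b +/- i sqrt(-D)) / (2a) = -0.5227 +/- 0.929i.
  For a conjugate pair |z|^2 = z * conj(z) = (product of roots) = c/a = 1/(0.88) = 1.136364, so |z| = sqrt(1.136364) = 1.066 for both roots.
Moduli of all roots: 5.0000, 1.0660, 1.0660.
All moduli strictly greater than 1? Yes.
Verdict: Stationary.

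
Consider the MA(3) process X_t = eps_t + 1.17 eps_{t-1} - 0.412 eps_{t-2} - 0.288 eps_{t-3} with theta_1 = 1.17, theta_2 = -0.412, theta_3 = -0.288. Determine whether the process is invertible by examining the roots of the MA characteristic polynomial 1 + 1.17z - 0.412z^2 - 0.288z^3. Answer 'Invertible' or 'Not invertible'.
\text{Not invertible}

The MA(q) characteristic polynomial is P(z) = 1 + 1.17z - 0.412z^2 - 0.288z^3.
Invertibility requires all roots to lie outside the unit circle, i.e. |z| > 1 for every root.
Degree 3: look for a simple real root z0 first, then factor out (1 - z/z0) and solve the remaining quadratic.
Testing z0 = -2.5: P(-2.5) = 1 + (1.17)(-2.5) + (-0.412)(-2.5)^2 + (-0.288)(-2.5)^3
  = 1 + (-2.925) + (-2.575) + (4.5) = 0.  So z_0 = -2.5 is a root, |z_0| = 2.5.
Divide out the factor (1 + 0.4 z) = (1 - z/z0) (since 1/z0 = -0.4):
  P(z) = (1 + 0.4 z)(1 + (0.77) z + (-0.72) z^2)
  [check: z-coef 0.77 - (-0.4) = 1.17; z^2-coef -0.72 - (-0.4)(0.77) = -0.412; z^3-coef -(-0.4)(-0.72) = -0.288.]
Remaining roots from the quadratic factor 1 + (0.77) z + (-0.72) z^2:
  Set 1 + (0.77) z + (-0.72) z^2 = 0, i.e. a z^2 + b z + c = 0 with a = -0.72, b = 0.77, c = 1.
  Discriminant D = b^2 - 4ac = (0.77)^2 - 4*(-0.72)*1 = 0.5929 - (-2.88) = 3.4729.
  D >= 0, so the roots are real: z = (-b +/- sqrt(D)) / (2a) = (-0.77 +/- 1.863572) / (-1.44).
    z_1 = (-0.77 + 1.863572) / (-1.44) = -0.7594,   |z_1| = 0.7594.
    z_2 = (-0.77 - 1.863572) / (-1.44) = 1.8289,   |z_2| = 1.8289.
Moduli of all roots: 2.5000, 0.7594, 1.8289.
All moduli strictly greater than 1? No.
Verdict: Not invertible.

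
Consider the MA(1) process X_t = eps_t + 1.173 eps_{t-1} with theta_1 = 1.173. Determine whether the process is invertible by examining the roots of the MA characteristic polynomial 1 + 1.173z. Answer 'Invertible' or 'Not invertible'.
\text{Not invertible}

The MA(q) characteristic polynomial is P(z) = 1 + 1.173z.
Invertibility requires all roots to lie outside the unit circle, i.e. |z| > 1 for every root.
This is linear in z: 1 + (1.173) z = 0  =>  z = -1/(1.173) = -0.852515,  |z| = 0.852515.
Moduli of all roots: 0.8525.
All moduli strictly greater than 1? No.
Verdict: Not invertible.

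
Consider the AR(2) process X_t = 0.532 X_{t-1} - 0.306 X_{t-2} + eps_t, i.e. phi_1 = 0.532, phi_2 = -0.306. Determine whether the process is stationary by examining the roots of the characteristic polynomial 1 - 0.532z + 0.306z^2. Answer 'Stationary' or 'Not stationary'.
\text{Stationary}

The AR(p) characteristic polynomial is P(z) = 1 - 0.532z + 0.306z^2.
Stationarity requires all roots to lie outside the unit circle, i.e. |z| > 1 for every root.
Set 1 + (-0.532) z + (0.306) z^2 = 0, i.e. a z^2 + b z + c = 0 with a = 0.306, b = -0.532, c = 1.
Discriminant D = b^2 - 4ac = (-0.532)^2 - 4*(0.306)*1 = 0.283024 - (1.224) = -0.940976.
D < 0, so the roots are the complex-conjugate pair z = (-b +/- i sqrt(-D)) / (2a) = 0.8693 +/- 1.585i.
For a conjugate pair |z|^2 = z * conj(z) = (product of roots) = c/a = 1/(0.306) = 3.267974, so |z| = sqrt(3.267974) = 1.8078 for both roots.
Moduli of all roots: 1.8078, 1.8078.
All moduli strictly greater than 1? Yes.
Verdict: Stationary.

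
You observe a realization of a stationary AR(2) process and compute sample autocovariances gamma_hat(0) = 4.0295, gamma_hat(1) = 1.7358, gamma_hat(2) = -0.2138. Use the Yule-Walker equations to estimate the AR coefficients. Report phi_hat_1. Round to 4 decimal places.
\hat\phi_{1} = 0.5570

The Yule-Walker equations for an AR(p) process read, in matrix form,
  Gamma_p phi = r_p,   with   (Gamma_p)_{ij} = gamma(|i - j|),
                       (r_p)_i = gamma(i),   i,j = 1..p.
Substitute the sample gammas (Toeplitz matrix and right-hand side of size 2):
  Gamma_p = [[4.0295, 1.7358], [1.7358, 4.0295]]
  r_p     = [1.7358, -0.2138]
Written out:
  4.0295 phi_1 + 1.7358 phi_2 = 1.7358
  1.7358 phi_1 + 4.0295 phi_2 = -0.2138
Solve by Cramer's rule:
  det = gamma(0)^2 - gamma(1)^2 = (4.0295)^2 - (1.7358)^2 = 16.23687025 - 3.01300164 = 13.22386861
  phi_hat_1 = [gamma(1) gamma(0) - gamma(1) gamma(2)] / det = [(1.7358)(4.0295) - (1.7358)(-0.2138)] / 13.22386861 = 7.36552014 / 13.22386861 = 0.557
  phi_hat_2 = [gamma(0) gamma(2) - gamma(1)^2] / det = [(4.0295)(-0.2138) - (1.7358)^2] / 13.22386861 = -3.87450874 / 13.22386861 = -0.293
So phi_hat = [0.5570, -0.2930].
Therefore phi_hat_1 = 0.5570.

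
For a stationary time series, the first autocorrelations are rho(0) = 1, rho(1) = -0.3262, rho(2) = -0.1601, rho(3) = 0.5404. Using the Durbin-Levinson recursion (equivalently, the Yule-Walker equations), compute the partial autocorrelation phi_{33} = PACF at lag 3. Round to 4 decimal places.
\phi_{33} = 0.4610

The PACF at lag k is phi_{kk}, the last component of the solution
to the Yule-Walker system G_k phi = r_k where
  (G_k)_{ij} = rho(|i - j|), (r_k)_i = rho(i), i,j = 1..k.
Equivalently, Durbin-Levinson gives phi_{kk} iteratively:
  phi_{11} = rho(1)
  phi_{kk} = [rho(k) - sum_{j=1..k-1} phi_{k-1,j} rho(k-j)]
            / [1 - sum_{j=1..k-1} phi_{k-1,j} rho(j)],
  phi_{k,j} = phi_{k-1,j} - phi_{kk} phi_{k-1,k-j},  j = 1..k-1.
Step k = 1:
  phi_11 = rho(1) = -0.3262.
Step k = 2:
  phi_22 = [rho(2) - phi_11 rho(1)] / [1 - phi_11 rho(1)] = [-0.1601 - (-0.3262)(-0.3262)] / [1 - (-0.3262)(-0.3262)]
         = -0.26650644 / 0.89359356 = -0.298241.
  Update: phi_21 = phi_11 - phi_22 phi_11 = -0.3262 - (-0.298241)(-0.3262) = -0.423486.
Step k = 3:
  phi_33 = [rho(3) - phi_21 rho(2) - phi_22 rho(1)] / [1 - phi_21 rho(1) - phi_22 rho(2)]
    numerator   = 0.5404 - (-0.423486)(-0.1601) - (-0.298241)(-0.3262) = 0.37531356
    denominator = 1 - (-0.423486)(-0.3262) - (-0.298241)(-0.1601) = 0.81411035
  phi_33 = 0.37531356 / 0.81411035 = 0.461.
Therefore phi_{33} = 0.4610.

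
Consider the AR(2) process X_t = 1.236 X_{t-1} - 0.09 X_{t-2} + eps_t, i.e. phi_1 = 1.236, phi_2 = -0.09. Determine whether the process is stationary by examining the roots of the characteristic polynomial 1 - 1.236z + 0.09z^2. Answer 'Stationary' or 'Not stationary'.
\text{Not stationary}

The AR(p) characteristic polynomial is P(z) = 1 - 1.236z + 0.09z^2.
Stationarity requires all roots to lie outside the unit circle, i.e. |z| > 1 for every root.
Set 1 + (-1.236) z + (0.09) z^2 = 0, i.e. a z^2 + b z + c = 0 with a = 0.09, b = -1.236, c = 1.
Discriminant D = b^2 - 4ac = (-1.236)^2 - 4*(0.09)*1 = 1.527696 - (0.36) = 1.167696.
D >= 0, so the roots are real: z = (-b +/- sqrt(D)) / (2a) = (1.236 +/- 1.0806) / (0.18).
  z_1 = (1.236 + 1.0806) / (0.18) = 12.87,   |z_1| = 12.87.
  z_2 = (1.236 - 1.0806) / (0.18) = 0.8633,   |z_2| = 0.8633.
Moduli of all roots: 12.8700, 0.8633.
All moduli strictly greater than 1? No.
Verdict: Not stationary.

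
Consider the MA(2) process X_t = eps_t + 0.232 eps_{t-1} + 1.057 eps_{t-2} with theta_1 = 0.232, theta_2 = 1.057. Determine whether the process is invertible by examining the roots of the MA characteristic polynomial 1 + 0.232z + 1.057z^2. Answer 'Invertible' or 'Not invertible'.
\text{Not invertible}

The MA(q) characteristic polynomial is P(z) = 1 + 0.232z + 1.057z^2.
Invertibility requires all roots to lie outside the unit circle, i.e. |z| > 1 for every root.
Set 1 + (0.232) z + (1.057) z^2 = 0, i.e. a z^2 + b z + c = 0 with a = 1.057, b = 0.232, c = 1.
Discriminant D = b^2 - 4ac = (0.232)^2 - 4*(1.057)*1 = 0.053824 - (4.228) = -4.174176.
D < 0, so the roots are the complex-conjugate pair z = (-b +/- i sqrt(-D)) / (2a) = -0.1097 +/- 0.9665i.
For a conjugate pair |z|^2 = z * conj(z) = (product of roots) = c/a = 1/(1.057) = 0.946074, so |z| = sqrt(0.946074) = 0.9727 for both roots.
Moduli of all roots: 0.9727, 0.9727.
All moduli strictly greater than 1? No.
Verdict: Not invertible.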